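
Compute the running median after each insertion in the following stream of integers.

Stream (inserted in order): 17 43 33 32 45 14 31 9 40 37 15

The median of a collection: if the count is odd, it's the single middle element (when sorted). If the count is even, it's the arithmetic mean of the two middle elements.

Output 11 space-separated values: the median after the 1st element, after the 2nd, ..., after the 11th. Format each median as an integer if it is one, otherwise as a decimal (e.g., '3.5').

Answer: 17 30 33 32.5 33 32.5 32 31.5 32 32.5 32

Derivation:
Step 1: insert 17 -> lo=[17] (size 1, max 17) hi=[] (size 0) -> median=17
Step 2: insert 43 -> lo=[17] (size 1, max 17) hi=[43] (size 1, min 43) -> median=30
Step 3: insert 33 -> lo=[17, 33] (size 2, max 33) hi=[43] (size 1, min 43) -> median=33
Step 4: insert 32 -> lo=[17, 32] (size 2, max 32) hi=[33, 43] (size 2, min 33) -> median=32.5
Step 5: insert 45 -> lo=[17, 32, 33] (size 3, max 33) hi=[43, 45] (size 2, min 43) -> median=33
Step 6: insert 14 -> lo=[14, 17, 32] (size 3, max 32) hi=[33, 43, 45] (size 3, min 33) -> median=32.5
Step 7: insert 31 -> lo=[14, 17, 31, 32] (size 4, max 32) hi=[33, 43, 45] (size 3, min 33) -> median=32
Step 8: insert 9 -> lo=[9, 14, 17, 31] (size 4, max 31) hi=[32, 33, 43, 45] (size 4, min 32) -> median=31.5
Step 9: insert 40 -> lo=[9, 14, 17, 31, 32] (size 5, max 32) hi=[33, 40, 43, 45] (size 4, min 33) -> median=32
Step 10: insert 37 -> lo=[9, 14, 17, 31, 32] (size 5, max 32) hi=[33, 37, 40, 43, 45] (size 5, min 33) -> median=32.5
Step 11: insert 15 -> lo=[9, 14, 15, 17, 31, 32] (size 6, max 32) hi=[33, 37, 40, 43, 45] (size 5, min 33) -> median=32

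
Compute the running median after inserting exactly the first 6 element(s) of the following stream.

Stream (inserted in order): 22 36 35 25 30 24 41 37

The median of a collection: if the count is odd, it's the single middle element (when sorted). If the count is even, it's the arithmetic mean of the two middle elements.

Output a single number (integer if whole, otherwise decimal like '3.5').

Answer: 27.5

Derivation:
Step 1: insert 22 -> lo=[22] (size 1, max 22) hi=[] (size 0) -> median=22
Step 2: insert 36 -> lo=[22] (size 1, max 22) hi=[36] (size 1, min 36) -> median=29
Step 3: insert 35 -> lo=[22, 35] (size 2, max 35) hi=[36] (size 1, min 36) -> median=35
Step 4: insert 25 -> lo=[22, 25] (size 2, max 25) hi=[35, 36] (size 2, min 35) -> median=30
Step 5: insert 30 -> lo=[22, 25, 30] (size 3, max 30) hi=[35, 36] (size 2, min 35) -> median=30
Step 6: insert 24 -> lo=[22, 24, 25] (size 3, max 25) hi=[30, 35, 36] (size 3, min 30) -> median=27.5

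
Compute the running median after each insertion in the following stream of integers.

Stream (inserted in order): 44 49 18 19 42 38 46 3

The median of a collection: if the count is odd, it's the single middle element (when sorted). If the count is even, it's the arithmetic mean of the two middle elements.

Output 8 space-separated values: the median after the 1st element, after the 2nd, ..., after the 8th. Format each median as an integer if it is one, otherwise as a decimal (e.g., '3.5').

Step 1: insert 44 -> lo=[44] (size 1, max 44) hi=[] (size 0) -> median=44
Step 2: insert 49 -> lo=[44] (size 1, max 44) hi=[49] (size 1, min 49) -> median=46.5
Step 3: insert 18 -> lo=[18, 44] (size 2, max 44) hi=[49] (size 1, min 49) -> median=44
Step 4: insert 19 -> lo=[18, 19] (size 2, max 19) hi=[44, 49] (size 2, min 44) -> median=31.5
Step 5: insert 42 -> lo=[18, 19, 42] (size 3, max 42) hi=[44, 49] (size 2, min 44) -> median=42
Step 6: insert 38 -> lo=[18, 19, 38] (size 3, max 38) hi=[42, 44, 49] (size 3, min 42) -> median=40
Step 7: insert 46 -> lo=[18, 19, 38, 42] (size 4, max 42) hi=[44, 46, 49] (size 3, min 44) -> median=42
Step 8: insert 3 -> lo=[3, 18, 19, 38] (size 4, max 38) hi=[42, 44, 46, 49] (size 4, min 42) -> median=40

Answer: 44 46.5 44 31.5 42 40 42 40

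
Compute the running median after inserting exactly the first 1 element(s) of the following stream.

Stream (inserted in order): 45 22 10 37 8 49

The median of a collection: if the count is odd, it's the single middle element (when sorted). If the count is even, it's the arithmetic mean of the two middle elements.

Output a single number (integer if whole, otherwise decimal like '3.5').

Answer: 45

Derivation:
Step 1: insert 45 -> lo=[45] (size 1, max 45) hi=[] (size 0) -> median=45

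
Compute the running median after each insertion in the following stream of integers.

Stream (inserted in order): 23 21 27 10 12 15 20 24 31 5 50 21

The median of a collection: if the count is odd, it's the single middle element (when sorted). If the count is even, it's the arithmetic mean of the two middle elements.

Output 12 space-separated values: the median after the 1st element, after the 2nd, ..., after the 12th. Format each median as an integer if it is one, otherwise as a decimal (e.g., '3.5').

Step 1: insert 23 -> lo=[23] (size 1, max 23) hi=[] (size 0) -> median=23
Step 2: insert 21 -> lo=[21] (size 1, max 21) hi=[23] (size 1, min 23) -> median=22
Step 3: insert 27 -> lo=[21, 23] (size 2, max 23) hi=[27] (size 1, min 27) -> median=23
Step 4: insert 10 -> lo=[10, 21] (size 2, max 21) hi=[23, 27] (size 2, min 23) -> median=22
Step 5: insert 12 -> lo=[10, 12, 21] (size 3, max 21) hi=[23, 27] (size 2, min 23) -> median=21
Step 6: insert 15 -> lo=[10, 12, 15] (size 3, max 15) hi=[21, 23, 27] (size 3, min 21) -> median=18
Step 7: insert 20 -> lo=[10, 12, 15, 20] (size 4, max 20) hi=[21, 23, 27] (size 3, min 21) -> median=20
Step 8: insert 24 -> lo=[10, 12, 15, 20] (size 4, max 20) hi=[21, 23, 24, 27] (size 4, min 21) -> median=20.5
Step 9: insert 31 -> lo=[10, 12, 15, 20, 21] (size 5, max 21) hi=[23, 24, 27, 31] (size 4, min 23) -> median=21
Step 10: insert 5 -> lo=[5, 10, 12, 15, 20] (size 5, max 20) hi=[21, 23, 24, 27, 31] (size 5, min 21) -> median=20.5
Step 11: insert 50 -> lo=[5, 10, 12, 15, 20, 21] (size 6, max 21) hi=[23, 24, 27, 31, 50] (size 5, min 23) -> median=21
Step 12: insert 21 -> lo=[5, 10, 12, 15, 20, 21] (size 6, max 21) hi=[21, 23, 24, 27, 31, 50] (size 6, min 21) -> median=21

Answer: 23 22 23 22 21 18 20 20.5 21 20.5 21 21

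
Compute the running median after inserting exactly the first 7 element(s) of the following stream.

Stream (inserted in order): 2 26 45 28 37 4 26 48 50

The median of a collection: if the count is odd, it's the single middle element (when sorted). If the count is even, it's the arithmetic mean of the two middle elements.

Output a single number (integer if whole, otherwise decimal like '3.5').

Answer: 26

Derivation:
Step 1: insert 2 -> lo=[2] (size 1, max 2) hi=[] (size 0) -> median=2
Step 2: insert 26 -> lo=[2] (size 1, max 2) hi=[26] (size 1, min 26) -> median=14
Step 3: insert 45 -> lo=[2, 26] (size 2, max 26) hi=[45] (size 1, min 45) -> median=26
Step 4: insert 28 -> lo=[2, 26] (size 2, max 26) hi=[28, 45] (size 2, min 28) -> median=27
Step 5: insert 37 -> lo=[2, 26, 28] (size 3, max 28) hi=[37, 45] (size 2, min 37) -> median=28
Step 6: insert 4 -> lo=[2, 4, 26] (size 3, max 26) hi=[28, 37, 45] (size 3, min 28) -> median=27
Step 7: insert 26 -> lo=[2, 4, 26, 26] (size 4, max 26) hi=[28, 37, 45] (size 3, min 28) -> median=26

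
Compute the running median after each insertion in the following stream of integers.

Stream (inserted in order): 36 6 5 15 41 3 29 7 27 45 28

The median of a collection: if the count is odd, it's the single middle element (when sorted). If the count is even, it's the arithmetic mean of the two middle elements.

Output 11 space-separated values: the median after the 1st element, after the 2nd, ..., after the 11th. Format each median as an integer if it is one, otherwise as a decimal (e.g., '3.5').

Step 1: insert 36 -> lo=[36] (size 1, max 36) hi=[] (size 0) -> median=36
Step 2: insert 6 -> lo=[6] (size 1, max 6) hi=[36] (size 1, min 36) -> median=21
Step 3: insert 5 -> lo=[5, 6] (size 2, max 6) hi=[36] (size 1, min 36) -> median=6
Step 4: insert 15 -> lo=[5, 6] (size 2, max 6) hi=[15, 36] (size 2, min 15) -> median=10.5
Step 5: insert 41 -> lo=[5, 6, 15] (size 3, max 15) hi=[36, 41] (size 2, min 36) -> median=15
Step 6: insert 3 -> lo=[3, 5, 6] (size 3, max 6) hi=[15, 36, 41] (size 3, min 15) -> median=10.5
Step 7: insert 29 -> lo=[3, 5, 6, 15] (size 4, max 15) hi=[29, 36, 41] (size 3, min 29) -> median=15
Step 8: insert 7 -> lo=[3, 5, 6, 7] (size 4, max 7) hi=[15, 29, 36, 41] (size 4, min 15) -> median=11
Step 9: insert 27 -> lo=[3, 5, 6, 7, 15] (size 5, max 15) hi=[27, 29, 36, 41] (size 4, min 27) -> median=15
Step 10: insert 45 -> lo=[3, 5, 6, 7, 15] (size 5, max 15) hi=[27, 29, 36, 41, 45] (size 5, min 27) -> median=21
Step 11: insert 28 -> lo=[3, 5, 6, 7, 15, 27] (size 6, max 27) hi=[28, 29, 36, 41, 45] (size 5, min 28) -> median=27

Answer: 36 21 6 10.5 15 10.5 15 11 15 21 27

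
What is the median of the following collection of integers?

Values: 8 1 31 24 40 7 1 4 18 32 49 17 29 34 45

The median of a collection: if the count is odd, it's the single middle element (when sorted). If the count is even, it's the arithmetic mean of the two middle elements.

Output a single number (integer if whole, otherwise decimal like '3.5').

Step 1: insert 8 -> lo=[8] (size 1, max 8) hi=[] (size 0) -> median=8
Step 2: insert 1 -> lo=[1] (size 1, max 1) hi=[8] (size 1, min 8) -> median=4.5
Step 3: insert 31 -> lo=[1, 8] (size 2, max 8) hi=[31] (size 1, min 31) -> median=8
Step 4: insert 24 -> lo=[1, 8] (size 2, max 8) hi=[24, 31] (size 2, min 24) -> median=16
Step 5: insert 40 -> lo=[1, 8, 24] (size 3, max 24) hi=[31, 40] (size 2, min 31) -> median=24
Step 6: insert 7 -> lo=[1, 7, 8] (size 3, max 8) hi=[24, 31, 40] (size 3, min 24) -> median=16
Step 7: insert 1 -> lo=[1, 1, 7, 8] (size 4, max 8) hi=[24, 31, 40] (size 3, min 24) -> median=8
Step 8: insert 4 -> lo=[1, 1, 4, 7] (size 4, max 7) hi=[8, 24, 31, 40] (size 4, min 8) -> median=7.5
Step 9: insert 18 -> lo=[1, 1, 4, 7, 8] (size 5, max 8) hi=[18, 24, 31, 40] (size 4, min 18) -> median=8
Step 10: insert 32 -> lo=[1, 1, 4, 7, 8] (size 5, max 8) hi=[18, 24, 31, 32, 40] (size 5, min 18) -> median=13
Step 11: insert 49 -> lo=[1, 1, 4, 7, 8, 18] (size 6, max 18) hi=[24, 31, 32, 40, 49] (size 5, min 24) -> median=18
Step 12: insert 17 -> lo=[1, 1, 4, 7, 8, 17] (size 6, max 17) hi=[18, 24, 31, 32, 40, 49] (size 6, min 18) -> median=17.5
Step 13: insert 29 -> lo=[1, 1, 4, 7, 8, 17, 18] (size 7, max 18) hi=[24, 29, 31, 32, 40, 49] (size 6, min 24) -> median=18
Step 14: insert 34 -> lo=[1, 1, 4, 7, 8, 17, 18] (size 7, max 18) hi=[24, 29, 31, 32, 34, 40, 49] (size 7, min 24) -> median=21
Step 15: insert 45 -> lo=[1, 1, 4, 7, 8, 17, 18, 24] (size 8, max 24) hi=[29, 31, 32, 34, 40, 45, 49] (size 7, min 29) -> median=24

Answer: 24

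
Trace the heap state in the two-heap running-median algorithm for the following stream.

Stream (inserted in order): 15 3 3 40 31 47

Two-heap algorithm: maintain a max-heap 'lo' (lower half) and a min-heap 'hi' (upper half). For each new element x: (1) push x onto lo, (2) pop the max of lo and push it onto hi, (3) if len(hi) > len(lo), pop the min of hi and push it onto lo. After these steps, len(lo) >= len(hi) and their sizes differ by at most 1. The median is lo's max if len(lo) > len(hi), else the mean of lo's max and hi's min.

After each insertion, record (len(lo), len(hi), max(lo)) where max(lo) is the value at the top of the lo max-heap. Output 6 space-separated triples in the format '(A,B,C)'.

Answer: (1,0,15) (1,1,3) (2,1,3) (2,2,3) (3,2,15) (3,3,15)

Derivation:
Step 1: insert 15 -> lo=[15] hi=[] -> (len(lo)=1, len(hi)=0, max(lo)=15)
Step 2: insert 3 -> lo=[3] hi=[15] -> (len(lo)=1, len(hi)=1, max(lo)=3)
Step 3: insert 3 -> lo=[3, 3] hi=[15] -> (len(lo)=2, len(hi)=1, max(lo)=3)
Step 4: insert 40 -> lo=[3, 3] hi=[15, 40] -> (len(lo)=2, len(hi)=2, max(lo)=3)
Step 5: insert 31 -> lo=[3, 3, 15] hi=[31, 40] -> (len(lo)=3, len(hi)=2, max(lo)=15)
Step 6: insert 47 -> lo=[3, 3, 15] hi=[31, 40, 47] -> (len(lo)=3, len(hi)=3, max(lo)=15)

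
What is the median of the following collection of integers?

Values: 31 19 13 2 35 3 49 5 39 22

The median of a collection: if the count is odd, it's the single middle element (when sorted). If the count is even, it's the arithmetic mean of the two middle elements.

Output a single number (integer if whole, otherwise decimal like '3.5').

Answer: 20.5

Derivation:
Step 1: insert 31 -> lo=[31] (size 1, max 31) hi=[] (size 0) -> median=31
Step 2: insert 19 -> lo=[19] (size 1, max 19) hi=[31] (size 1, min 31) -> median=25
Step 3: insert 13 -> lo=[13, 19] (size 2, max 19) hi=[31] (size 1, min 31) -> median=19
Step 4: insert 2 -> lo=[2, 13] (size 2, max 13) hi=[19, 31] (size 2, min 19) -> median=16
Step 5: insert 35 -> lo=[2, 13, 19] (size 3, max 19) hi=[31, 35] (size 2, min 31) -> median=19
Step 6: insert 3 -> lo=[2, 3, 13] (size 3, max 13) hi=[19, 31, 35] (size 3, min 19) -> median=16
Step 7: insert 49 -> lo=[2, 3, 13, 19] (size 4, max 19) hi=[31, 35, 49] (size 3, min 31) -> median=19
Step 8: insert 5 -> lo=[2, 3, 5, 13] (size 4, max 13) hi=[19, 31, 35, 49] (size 4, min 19) -> median=16
Step 9: insert 39 -> lo=[2, 3, 5, 13, 19] (size 5, max 19) hi=[31, 35, 39, 49] (size 4, min 31) -> median=19
Step 10: insert 22 -> lo=[2, 3, 5, 13, 19] (size 5, max 19) hi=[22, 31, 35, 39, 49] (size 5, min 22) -> median=20.5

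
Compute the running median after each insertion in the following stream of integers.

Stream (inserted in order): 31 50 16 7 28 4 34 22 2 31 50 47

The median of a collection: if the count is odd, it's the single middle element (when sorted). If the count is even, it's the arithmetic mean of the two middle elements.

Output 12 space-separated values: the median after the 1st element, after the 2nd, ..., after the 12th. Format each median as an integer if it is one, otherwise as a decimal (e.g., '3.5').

Step 1: insert 31 -> lo=[31] (size 1, max 31) hi=[] (size 0) -> median=31
Step 2: insert 50 -> lo=[31] (size 1, max 31) hi=[50] (size 1, min 50) -> median=40.5
Step 3: insert 16 -> lo=[16, 31] (size 2, max 31) hi=[50] (size 1, min 50) -> median=31
Step 4: insert 7 -> lo=[7, 16] (size 2, max 16) hi=[31, 50] (size 2, min 31) -> median=23.5
Step 5: insert 28 -> lo=[7, 16, 28] (size 3, max 28) hi=[31, 50] (size 2, min 31) -> median=28
Step 6: insert 4 -> lo=[4, 7, 16] (size 3, max 16) hi=[28, 31, 50] (size 3, min 28) -> median=22
Step 7: insert 34 -> lo=[4, 7, 16, 28] (size 4, max 28) hi=[31, 34, 50] (size 3, min 31) -> median=28
Step 8: insert 22 -> lo=[4, 7, 16, 22] (size 4, max 22) hi=[28, 31, 34, 50] (size 4, min 28) -> median=25
Step 9: insert 2 -> lo=[2, 4, 7, 16, 22] (size 5, max 22) hi=[28, 31, 34, 50] (size 4, min 28) -> median=22
Step 10: insert 31 -> lo=[2, 4, 7, 16, 22] (size 5, max 22) hi=[28, 31, 31, 34, 50] (size 5, min 28) -> median=25
Step 11: insert 50 -> lo=[2, 4, 7, 16, 22, 28] (size 6, max 28) hi=[31, 31, 34, 50, 50] (size 5, min 31) -> median=28
Step 12: insert 47 -> lo=[2, 4, 7, 16, 22, 28] (size 6, max 28) hi=[31, 31, 34, 47, 50, 50] (size 6, min 31) -> median=29.5

Answer: 31 40.5 31 23.5 28 22 28 25 22 25 28 29.5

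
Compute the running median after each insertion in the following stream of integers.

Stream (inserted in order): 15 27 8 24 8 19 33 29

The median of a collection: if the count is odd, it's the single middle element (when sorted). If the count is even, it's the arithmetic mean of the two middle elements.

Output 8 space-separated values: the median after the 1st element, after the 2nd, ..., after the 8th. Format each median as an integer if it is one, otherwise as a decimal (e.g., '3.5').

Step 1: insert 15 -> lo=[15] (size 1, max 15) hi=[] (size 0) -> median=15
Step 2: insert 27 -> lo=[15] (size 1, max 15) hi=[27] (size 1, min 27) -> median=21
Step 3: insert 8 -> lo=[8, 15] (size 2, max 15) hi=[27] (size 1, min 27) -> median=15
Step 4: insert 24 -> lo=[8, 15] (size 2, max 15) hi=[24, 27] (size 2, min 24) -> median=19.5
Step 5: insert 8 -> lo=[8, 8, 15] (size 3, max 15) hi=[24, 27] (size 2, min 24) -> median=15
Step 6: insert 19 -> lo=[8, 8, 15] (size 3, max 15) hi=[19, 24, 27] (size 3, min 19) -> median=17
Step 7: insert 33 -> lo=[8, 8, 15, 19] (size 4, max 19) hi=[24, 27, 33] (size 3, min 24) -> median=19
Step 8: insert 29 -> lo=[8, 8, 15, 19] (size 4, max 19) hi=[24, 27, 29, 33] (size 4, min 24) -> median=21.5

Answer: 15 21 15 19.5 15 17 19 21.5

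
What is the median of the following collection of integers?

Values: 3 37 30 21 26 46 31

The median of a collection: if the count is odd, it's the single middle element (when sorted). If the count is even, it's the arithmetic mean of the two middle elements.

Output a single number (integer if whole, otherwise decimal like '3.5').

Answer: 30

Derivation:
Step 1: insert 3 -> lo=[3] (size 1, max 3) hi=[] (size 0) -> median=3
Step 2: insert 37 -> lo=[3] (size 1, max 3) hi=[37] (size 1, min 37) -> median=20
Step 3: insert 30 -> lo=[3, 30] (size 2, max 30) hi=[37] (size 1, min 37) -> median=30
Step 4: insert 21 -> lo=[3, 21] (size 2, max 21) hi=[30, 37] (size 2, min 30) -> median=25.5
Step 5: insert 26 -> lo=[3, 21, 26] (size 3, max 26) hi=[30, 37] (size 2, min 30) -> median=26
Step 6: insert 46 -> lo=[3, 21, 26] (size 3, max 26) hi=[30, 37, 46] (size 3, min 30) -> median=28
Step 7: insert 31 -> lo=[3, 21, 26, 30] (size 4, max 30) hi=[31, 37, 46] (size 3, min 31) -> median=30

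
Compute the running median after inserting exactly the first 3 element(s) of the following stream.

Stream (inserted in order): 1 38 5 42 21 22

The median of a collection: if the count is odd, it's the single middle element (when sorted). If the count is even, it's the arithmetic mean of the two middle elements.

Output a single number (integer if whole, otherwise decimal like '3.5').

Answer: 5

Derivation:
Step 1: insert 1 -> lo=[1] (size 1, max 1) hi=[] (size 0) -> median=1
Step 2: insert 38 -> lo=[1] (size 1, max 1) hi=[38] (size 1, min 38) -> median=19.5
Step 3: insert 5 -> lo=[1, 5] (size 2, max 5) hi=[38] (size 1, min 38) -> median=5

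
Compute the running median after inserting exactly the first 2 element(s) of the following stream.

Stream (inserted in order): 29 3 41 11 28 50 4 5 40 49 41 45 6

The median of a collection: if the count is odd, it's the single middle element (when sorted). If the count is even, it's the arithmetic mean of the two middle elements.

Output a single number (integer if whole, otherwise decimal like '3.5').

Answer: 16

Derivation:
Step 1: insert 29 -> lo=[29] (size 1, max 29) hi=[] (size 0) -> median=29
Step 2: insert 3 -> lo=[3] (size 1, max 3) hi=[29] (size 1, min 29) -> median=16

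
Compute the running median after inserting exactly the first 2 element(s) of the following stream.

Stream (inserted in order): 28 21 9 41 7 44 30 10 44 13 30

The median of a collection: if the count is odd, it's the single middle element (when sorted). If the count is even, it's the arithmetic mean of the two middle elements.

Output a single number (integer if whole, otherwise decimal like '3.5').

Answer: 24.5

Derivation:
Step 1: insert 28 -> lo=[28] (size 1, max 28) hi=[] (size 0) -> median=28
Step 2: insert 21 -> lo=[21] (size 1, max 21) hi=[28] (size 1, min 28) -> median=24.5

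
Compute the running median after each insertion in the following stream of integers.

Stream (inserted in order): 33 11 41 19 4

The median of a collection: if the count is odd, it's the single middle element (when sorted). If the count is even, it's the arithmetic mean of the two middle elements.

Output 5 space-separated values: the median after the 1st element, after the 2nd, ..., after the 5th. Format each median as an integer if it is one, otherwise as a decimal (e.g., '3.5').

Step 1: insert 33 -> lo=[33] (size 1, max 33) hi=[] (size 0) -> median=33
Step 2: insert 11 -> lo=[11] (size 1, max 11) hi=[33] (size 1, min 33) -> median=22
Step 3: insert 41 -> lo=[11, 33] (size 2, max 33) hi=[41] (size 1, min 41) -> median=33
Step 4: insert 19 -> lo=[11, 19] (size 2, max 19) hi=[33, 41] (size 2, min 33) -> median=26
Step 5: insert 4 -> lo=[4, 11, 19] (size 3, max 19) hi=[33, 41] (size 2, min 33) -> median=19

Answer: 33 22 33 26 19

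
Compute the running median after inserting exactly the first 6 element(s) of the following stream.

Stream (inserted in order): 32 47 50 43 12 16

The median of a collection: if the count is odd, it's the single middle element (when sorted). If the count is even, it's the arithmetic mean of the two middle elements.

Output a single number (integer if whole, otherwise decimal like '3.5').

Answer: 37.5

Derivation:
Step 1: insert 32 -> lo=[32] (size 1, max 32) hi=[] (size 0) -> median=32
Step 2: insert 47 -> lo=[32] (size 1, max 32) hi=[47] (size 1, min 47) -> median=39.5
Step 3: insert 50 -> lo=[32, 47] (size 2, max 47) hi=[50] (size 1, min 50) -> median=47
Step 4: insert 43 -> lo=[32, 43] (size 2, max 43) hi=[47, 50] (size 2, min 47) -> median=45
Step 5: insert 12 -> lo=[12, 32, 43] (size 3, max 43) hi=[47, 50] (size 2, min 47) -> median=43
Step 6: insert 16 -> lo=[12, 16, 32] (size 3, max 32) hi=[43, 47, 50] (size 3, min 43) -> median=37.5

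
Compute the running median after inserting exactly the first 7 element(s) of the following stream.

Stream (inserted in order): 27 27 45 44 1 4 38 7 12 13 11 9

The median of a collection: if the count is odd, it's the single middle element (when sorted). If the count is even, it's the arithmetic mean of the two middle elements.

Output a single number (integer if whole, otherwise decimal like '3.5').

Step 1: insert 27 -> lo=[27] (size 1, max 27) hi=[] (size 0) -> median=27
Step 2: insert 27 -> lo=[27] (size 1, max 27) hi=[27] (size 1, min 27) -> median=27
Step 3: insert 45 -> lo=[27, 27] (size 2, max 27) hi=[45] (size 1, min 45) -> median=27
Step 4: insert 44 -> lo=[27, 27] (size 2, max 27) hi=[44, 45] (size 2, min 44) -> median=35.5
Step 5: insert 1 -> lo=[1, 27, 27] (size 3, max 27) hi=[44, 45] (size 2, min 44) -> median=27
Step 6: insert 4 -> lo=[1, 4, 27] (size 3, max 27) hi=[27, 44, 45] (size 3, min 27) -> median=27
Step 7: insert 38 -> lo=[1, 4, 27, 27] (size 4, max 27) hi=[38, 44, 45] (size 3, min 38) -> median=27

Answer: 27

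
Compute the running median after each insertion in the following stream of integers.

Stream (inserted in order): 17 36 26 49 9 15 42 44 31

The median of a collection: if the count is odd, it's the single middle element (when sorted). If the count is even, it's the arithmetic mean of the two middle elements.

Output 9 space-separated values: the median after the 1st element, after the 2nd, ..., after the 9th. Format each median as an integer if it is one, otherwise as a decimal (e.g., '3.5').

Step 1: insert 17 -> lo=[17] (size 1, max 17) hi=[] (size 0) -> median=17
Step 2: insert 36 -> lo=[17] (size 1, max 17) hi=[36] (size 1, min 36) -> median=26.5
Step 3: insert 26 -> lo=[17, 26] (size 2, max 26) hi=[36] (size 1, min 36) -> median=26
Step 4: insert 49 -> lo=[17, 26] (size 2, max 26) hi=[36, 49] (size 2, min 36) -> median=31
Step 5: insert 9 -> lo=[9, 17, 26] (size 3, max 26) hi=[36, 49] (size 2, min 36) -> median=26
Step 6: insert 15 -> lo=[9, 15, 17] (size 3, max 17) hi=[26, 36, 49] (size 3, min 26) -> median=21.5
Step 7: insert 42 -> lo=[9, 15, 17, 26] (size 4, max 26) hi=[36, 42, 49] (size 3, min 36) -> median=26
Step 8: insert 44 -> lo=[9, 15, 17, 26] (size 4, max 26) hi=[36, 42, 44, 49] (size 4, min 36) -> median=31
Step 9: insert 31 -> lo=[9, 15, 17, 26, 31] (size 5, max 31) hi=[36, 42, 44, 49] (size 4, min 36) -> median=31

Answer: 17 26.5 26 31 26 21.5 26 31 31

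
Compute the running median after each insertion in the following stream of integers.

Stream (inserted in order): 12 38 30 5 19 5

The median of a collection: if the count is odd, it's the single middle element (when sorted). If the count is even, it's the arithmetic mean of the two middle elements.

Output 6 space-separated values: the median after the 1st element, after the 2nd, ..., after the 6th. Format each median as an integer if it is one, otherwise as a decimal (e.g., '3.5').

Answer: 12 25 30 21 19 15.5

Derivation:
Step 1: insert 12 -> lo=[12] (size 1, max 12) hi=[] (size 0) -> median=12
Step 2: insert 38 -> lo=[12] (size 1, max 12) hi=[38] (size 1, min 38) -> median=25
Step 3: insert 30 -> lo=[12, 30] (size 2, max 30) hi=[38] (size 1, min 38) -> median=30
Step 4: insert 5 -> lo=[5, 12] (size 2, max 12) hi=[30, 38] (size 2, min 30) -> median=21
Step 5: insert 19 -> lo=[5, 12, 19] (size 3, max 19) hi=[30, 38] (size 2, min 30) -> median=19
Step 6: insert 5 -> lo=[5, 5, 12] (size 3, max 12) hi=[19, 30, 38] (size 3, min 19) -> median=15.5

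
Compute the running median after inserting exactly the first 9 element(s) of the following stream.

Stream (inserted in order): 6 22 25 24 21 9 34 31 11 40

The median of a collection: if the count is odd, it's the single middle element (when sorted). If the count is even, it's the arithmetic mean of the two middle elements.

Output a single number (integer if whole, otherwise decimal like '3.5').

Answer: 22

Derivation:
Step 1: insert 6 -> lo=[6] (size 1, max 6) hi=[] (size 0) -> median=6
Step 2: insert 22 -> lo=[6] (size 1, max 6) hi=[22] (size 1, min 22) -> median=14
Step 3: insert 25 -> lo=[6, 22] (size 2, max 22) hi=[25] (size 1, min 25) -> median=22
Step 4: insert 24 -> lo=[6, 22] (size 2, max 22) hi=[24, 25] (size 2, min 24) -> median=23
Step 5: insert 21 -> lo=[6, 21, 22] (size 3, max 22) hi=[24, 25] (size 2, min 24) -> median=22
Step 6: insert 9 -> lo=[6, 9, 21] (size 3, max 21) hi=[22, 24, 25] (size 3, min 22) -> median=21.5
Step 7: insert 34 -> lo=[6, 9, 21, 22] (size 4, max 22) hi=[24, 25, 34] (size 3, min 24) -> median=22
Step 8: insert 31 -> lo=[6, 9, 21, 22] (size 4, max 22) hi=[24, 25, 31, 34] (size 4, min 24) -> median=23
Step 9: insert 11 -> lo=[6, 9, 11, 21, 22] (size 5, max 22) hi=[24, 25, 31, 34] (size 4, min 24) -> median=22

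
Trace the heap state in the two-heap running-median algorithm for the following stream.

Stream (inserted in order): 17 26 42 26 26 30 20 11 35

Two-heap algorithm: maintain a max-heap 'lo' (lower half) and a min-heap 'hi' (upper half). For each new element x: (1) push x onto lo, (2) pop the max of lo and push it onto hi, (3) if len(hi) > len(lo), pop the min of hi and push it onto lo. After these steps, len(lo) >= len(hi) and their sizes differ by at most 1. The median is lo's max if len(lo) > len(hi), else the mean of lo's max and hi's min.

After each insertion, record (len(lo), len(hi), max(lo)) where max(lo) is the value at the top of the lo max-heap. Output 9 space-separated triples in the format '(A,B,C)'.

Answer: (1,0,17) (1,1,17) (2,1,26) (2,2,26) (3,2,26) (3,3,26) (4,3,26) (4,4,26) (5,4,26)

Derivation:
Step 1: insert 17 -> lo=[17] hi=[] -> (len(lo)=1, len(hi)=0, max(lo)=17)
Step 2: insert 26 -> lo=[17] hi=[26] -> (len(lo)=1, len(hi)=1, max(lo)=17)
Step 3: insert 42 -> lo=[17, 26] hi=[42] -> (len(lo)=2, len(hi)=1, max(lo)=26)
Step 4: insert 26 -> lo=[17, 26] hi=[26, 42] -> (len(lo)=2, len(hi)=2, max(lo)=26)
Step 5: insert 26 -> lo=[17, 26, 26] hi=[26, 42] -> (len(lo)=3, len(hi)=2, max(lo)=26)
Step 6: insert 30 -> lo=[17, 26, 26] hi=[26, 30, 42] -> (len(lo)=3, len(hi)=3, max(lo)=26)
Step 7: insert 20 -> lo=[17, 20, 26, 26] hi=[26, 30, 42] -> (len(lo)=4, len(hi)=3, max(lo)=26)
Step 8: insert 11 -> lo=[11, 17, 20, 26] hi=[26, 26, 30, 42] -> (len(lo)=4, len(hi)=4, max(lo)=26)
Step 9: insert 35 -> lo=[11, 17, 20, 26, 26] hi=[26, 30, 35, 42] -> (len(lo)=5, len(hi)=4, max(lo)=26)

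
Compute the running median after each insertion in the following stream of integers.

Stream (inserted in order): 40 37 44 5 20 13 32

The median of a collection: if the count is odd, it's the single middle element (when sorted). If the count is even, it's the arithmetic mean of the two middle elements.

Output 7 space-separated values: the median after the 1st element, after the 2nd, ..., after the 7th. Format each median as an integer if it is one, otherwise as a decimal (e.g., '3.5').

Step 1: insert 40 -> lo=[40] (size 1, max 40) hi=[] (size 0) -> median=40
Step 2: insert 37 -> lo=[37] (size 1, max 37) hi=[40] (size 1, min 40) -> median=38.5
Step 3: insert 44 -> lo=[37, 40] (size 2, max 40) hi=[44] (size 1, min 44) -> median=40
Step 4: insert 5 -> lo=[5, 37] (size 2, max 37) hi=[40, 44] (size 2, min 40) -> median=38.5
Step 5: insert 20 -> lo=[5, 20, 37] (size 3, max 37) hi=[40, 44] (size 2, min 40) -> median=37
Step 6: insert 13 -> lo=[5, 13, 20] (size 3, max 20) hi=[37, 40, 44] (size 3, min 37) -> median=28.5
Step 7: insert 32 -> lo=[5, 13, 20, 32] (size 4, max 32) hi=[37, 40, 44] (size 3, min 37) -> median=32

Answer: 40 38.5 40 38.5 37 28.5 32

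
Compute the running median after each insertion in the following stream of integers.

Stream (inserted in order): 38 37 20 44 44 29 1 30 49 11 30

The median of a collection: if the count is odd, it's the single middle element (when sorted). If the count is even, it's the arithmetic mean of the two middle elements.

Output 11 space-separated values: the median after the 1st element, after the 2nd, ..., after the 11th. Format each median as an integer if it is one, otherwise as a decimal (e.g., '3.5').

Step 1: insert 38 -> lo=[38] (size 1, max 38) hi=[] (size 0) -> median=38
Step 2: insert 37 -> lo=[37] (size 1, max 37) hi=[38] (size 1, min 38) -> median=37.5
Step 3: insert 20 -> lo=[20, 37] (size 2, max 37) hi=[38] (size 1, min 38) -> median=37
Step 4: insert 44 -> lo=[20, 37] (size 2, max 37) hi=[38, 44] (size 2, min 38) -> median=37.5
Step 5: insert 44 -> lo=[20, 37, 38] (size 3, max 38) hi=[44, 44] (size 2, min 44) -> median=38
Step 6: insert 29 -> lo=[20, 29, 37] (size 3, max 37) hi=[38, 44, 44] (size 3, min 38) -> median=37.5
Step 7: insert 1 -> lo=[1, 20, 29, 37] (size 4, max 37) hi=[38, 44, 44] (size 3, min 38) -> median=37
Step 8: insert 30 -> lo=[1, 20, 29, 30] (size 4, max 30) hi=[37, 38, 44, 44] (size 4, min 37) -> median=33.5
Step 9: insert 49 -> lo=[1, 20, 29, 30, 37] (size 5, max 37) hi=[38, 44, 44, 49] (size 4, min 38) -> median=37
Step 10: insert 11 -> lo=[1, 11, 20, 29, 30] (size 5, max 30) hi=[37, 38, 44, 44, 49] (size 5, min 37) -> median=33.5
Step 11: insert 30 -> lo=[1, 11, 20, 29, 30, 30] (size 6, max 30) hi=[37, 38, 44, 44, 49] (size 5, min 37) -> median=30

Answer: 38 37.5 37 37.5 38 37.5 37 33.5 37 33.5 30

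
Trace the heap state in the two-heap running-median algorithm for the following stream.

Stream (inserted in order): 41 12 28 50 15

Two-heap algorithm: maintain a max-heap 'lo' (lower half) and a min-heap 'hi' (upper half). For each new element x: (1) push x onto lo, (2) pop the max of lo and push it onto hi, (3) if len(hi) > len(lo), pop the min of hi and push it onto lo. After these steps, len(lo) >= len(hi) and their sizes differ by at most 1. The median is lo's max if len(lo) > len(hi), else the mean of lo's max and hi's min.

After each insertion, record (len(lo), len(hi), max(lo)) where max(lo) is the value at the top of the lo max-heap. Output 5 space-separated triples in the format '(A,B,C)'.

Step 1: insert 41 -> lo=[41] hi=[] -> (len(lo)=1, len(hi)=0, max(lo)=41)
Step 2: insert 12 -> lo=[12] hi=[41] -> (len(lo)=1, len(hi)=1, max(lo)=12)
Step 3: insert 28 -> lo=[12, 28] hi=[41] -> (len(lo)=2, len(hi)=1, max(lo)=28)
Step 4: insert 50 -> lo=[12, 28] hi=[41, 50] -> (len(lo)=2, len(hi)=2, max(lo)=28)
Step 5: insert 15 -> lo=[12, 15, 28] hi=[41, 50] -> (len(lo)=3, len(hi)=2, max(lo)=28)

Answer: (1,0,41) (1,1,12) (2,1,28) (2,2,28) (3,2,28)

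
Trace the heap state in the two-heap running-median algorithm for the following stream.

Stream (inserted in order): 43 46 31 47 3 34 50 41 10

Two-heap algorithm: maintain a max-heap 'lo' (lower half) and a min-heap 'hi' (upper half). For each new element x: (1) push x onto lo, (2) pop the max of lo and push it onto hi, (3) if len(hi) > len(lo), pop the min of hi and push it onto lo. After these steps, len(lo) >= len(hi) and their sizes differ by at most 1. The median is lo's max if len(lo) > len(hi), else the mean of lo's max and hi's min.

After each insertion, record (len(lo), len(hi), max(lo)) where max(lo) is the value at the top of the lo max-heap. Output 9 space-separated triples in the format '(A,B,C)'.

Answer: (1,0,43) (1,1,43) (2,1,43) (2,2,43) (3,2,43) (3,3,34) (4,3,43) (4,4,41) (5,4,41)

Derivation:
Step 1: insert 43 -> lo=[43] hi=[] -> (len(lo)=1, len(hi)=0, max(lo)=43)
Step 2: insert 46 -> lo=[43] hi=[46] -> (len(lo)=1, len(hi)=1, max(lo)=43)
Step 3: insert 31 -> lo=[31, 43] hi=[46] -> (len(lo)=2, len(hi)=1, max(lo)=43)
Step 4: insert 47 -> lo=[31, 43] hi=[46, 47] -> (len(lo)=2, len(hi)=2, max(lo)=43)
Step 5: insert 3 -> lo=[3, 31, 43] hi=[46, 47] -> (len(lo)=3, len(hi)=2, max(lo)=43)
Step 6: insert 34 -> lo=[3, 31, 34] hi=[43, 46, 47] -> (len(lo)=3, len(hi)=3, max(lo)=34)
Step 7: insert 50 -> lo=[3, 31, 34, 43] hi=[46, 47, 50] -> (len(lo)=4, len(hi)=3, max(lo)=43)
Step 8: insert 41 -> lo=[3, 31, 34, 41] hi=[43, 46, 47, 50] -> (len(lo)=4, len(hi)=4, max(lo)=41)
Step 9: insert 10 -> lo=[3, 10, 31, 34, 41] hi=[43, 46, 47, 50] -> (len(lo)=5, len(hi)=4, max(lo)=41)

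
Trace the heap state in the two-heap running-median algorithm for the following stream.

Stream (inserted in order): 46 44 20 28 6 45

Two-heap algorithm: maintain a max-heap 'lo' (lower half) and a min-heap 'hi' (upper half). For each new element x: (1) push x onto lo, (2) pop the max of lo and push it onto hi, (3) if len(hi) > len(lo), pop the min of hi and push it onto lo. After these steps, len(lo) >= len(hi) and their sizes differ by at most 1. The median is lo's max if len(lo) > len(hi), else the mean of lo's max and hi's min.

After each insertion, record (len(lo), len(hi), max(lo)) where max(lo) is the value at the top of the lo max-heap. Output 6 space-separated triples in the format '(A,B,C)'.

Step 1: insert 46 -> lo=[46] hi=[] -> (len(lo)=1, len(hi)=0, max(lo)=46)
Step 2: insert 44 -> lo=[44] hi=[46] -> (len(lo)=1, len(hi)=1, max(lo)=44)
Step 3: insert 20 -> lo=[20, 44] hi=[46] -> (len(lo)=2, len(hi)=1, max(lo)=44)
Step 4: insert 28 -> lo=[20, 28] hi=[44, 46] -> (len(lo)=2, len(hi)=2, max(lo)=28)
Step 5: insert 6 -> lo=[6, 20, 28] hi=[44, 46] -> (len(lo)=3, len(hi)=2, max(lo)=28)
Step 6: insert 45 -> lo=[6, 20, 28] hi=[44, 45, 46] -> (len(lo)=3, len(hi)=3, max(lo)=28)

Answer: (1,0,46) (1,1,44) (2,1,44) (2,2,28) (3,2,28) (3,3,28)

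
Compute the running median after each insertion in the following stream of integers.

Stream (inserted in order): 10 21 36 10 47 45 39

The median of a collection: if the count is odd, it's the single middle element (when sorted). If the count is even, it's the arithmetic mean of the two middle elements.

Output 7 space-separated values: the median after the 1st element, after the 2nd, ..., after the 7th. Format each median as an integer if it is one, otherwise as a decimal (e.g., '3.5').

Answer: 10 15.5 21 15.5 21 28.5 36

Derivation:
Step 1: insert 10 -> lo=[10] (size 1, max 10) hi=[] (size 0) -> median=10
Step 2: insert 21 -> lo=[10] (size 1, max 10) hi=[21] (size 1, min 21) -> median=15.5
Step 3: insert 36 -> lo=[10, 21] (size 2, max 21) hi=[36] (size 1, min 36) -> median=21
Step 4: insert 10 -> lo=[10, 10] (size 2, max 10) hi=[21, 36] (size 2, min 21) -> median=15.5
Step 5: insert 47 -> lo=[10, 10, 21] (size 3, max 21) hi=[36, 47] (size 2, min 36) -> median=21
Step 6: insert 45 -> lo=[10, 10, 21] (size 3, max 21) hi=[36, 45, 47] (size 3, min 36) -> median=28.5
Step 7: insert 39 -> lo=[10, 10, 21, 36] (size 4, max 36) hi=[39, 45, 47] (size 3, min 39) -> median=36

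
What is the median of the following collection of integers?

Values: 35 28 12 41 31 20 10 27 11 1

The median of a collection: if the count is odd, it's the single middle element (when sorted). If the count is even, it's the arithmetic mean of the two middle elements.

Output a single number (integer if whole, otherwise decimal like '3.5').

Step 1: insert 35 -> lo=[35] (size 1, max 35) hi=[] (size 0) -> median=35
Step 2: insert 28 -> lo=[28] (size 1, max 28) hi=[35] (size 1, min 35) -> median=31.5
Step 3: insert 12 -> lo=[12, 28] (size 2, max 28) hi=[35] (size 1, min 35) -> median=28
Step 4: insert 41 -> lo=[12, 28] (size 2, max 28) hi=[35, 41] (size 2, min 35) -> median=31.5
Step 5: insert 31 -> lo=[12, 28, 31] (size 3, max 31) hi=[35, 41] (size 2, min 35) -> median=31
Step 6: insert 20 -> lo=[12, 20, 28] (size 3, max 28) hi=[31, 35, 41] (size 3, min 31) -> median=29.5
Step 7: insert 10 -> lo=[10, 12, 20, 28] (size 4, max 28) hi=[31, 35, 41] (size 3, min 31) -> median=28
Step 8: insert 27 -> lo=[10, 12, 20, 27] (size 4, max 27) hi=[28, 31, 35, 41] (size 4, min 28) -> median=27.5
Step 9: insert 11 -> lo=[10, 11, 12, 20, 27] (size 5, max 27) hi=[28, 31, 35, 41] (size 4, min 28) -> median=27
Step 10: insert 1 -> lo=[1, 10, 11, 12, 20] (size 5, max 20) hi=[27, 28, 31, 35, 41] (size 5, min 27) -> median=23.5

Answer: 23.5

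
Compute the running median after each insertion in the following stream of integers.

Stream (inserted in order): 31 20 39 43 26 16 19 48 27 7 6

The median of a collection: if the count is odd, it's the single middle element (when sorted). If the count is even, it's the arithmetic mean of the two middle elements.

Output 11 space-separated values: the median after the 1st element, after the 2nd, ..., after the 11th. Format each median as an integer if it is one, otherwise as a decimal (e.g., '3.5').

Step 1: insert 31 -> lo=[31] (size 1, max 31) hi=[] (size 0) -> median=31
Step 2: insert 20 -> lo=[20] (size 1, max 20) hi=[31] (size 1, min 31) -> median=25.5
Step 3: insert 39 -> lo=[20, 31] (size 2, max 31) hi=[39] (size 1, min 39) -> median=31
Step 4: insert 43 -> lo=[20, 31] (size 2, max 31) hi=[39, 43] (size 2, min 39) -> median=35
Step 5: insert 26 -> lo=[20, 26, 31] (size 3, max 31) hi=[39, 43] (size 2, min 39) -> median=31
Step 6: insert 16 -> lo=[16, 20, 26] (size 3, max 26) hi=[31, 39, 43] (size 3, min 31) -> median=28.5
Step 7: insert 19 -> lo=[16, 19, 20, 26] (size 4, max 26) hi=[31, 39, 43] (size 3, min 31) -> median=26
Step 8: insert 48 -> lo=[16, 19, 20, 26] (size 4, max 26) hi=[31, 39, 43, 48] (size 4, min 31) -> median=28.5
Step 9: insert 27 -> lo=[16, 19, 20, 26, 27] (size 5, max 27) hi=[31, 39, 43, 48] (size 4, min 31) -> median=27
Step 10: insert 7 -> lo=[7, 16, 19, 20, 26] (size 5, max 26) hi=[27, 31, 39, 43, 48] (size 5, min 27) -> median=26.5
Step 11: insert 6 -> lo=[6, 7, 16, 19, 20, 26] (size 6, max 26) hi=[27, 31, 39, 43, 48] (size 5, min 27) -> median=26

Answer: 31 25.5 31 35 31 28.5 26 28.5 27 26.5 26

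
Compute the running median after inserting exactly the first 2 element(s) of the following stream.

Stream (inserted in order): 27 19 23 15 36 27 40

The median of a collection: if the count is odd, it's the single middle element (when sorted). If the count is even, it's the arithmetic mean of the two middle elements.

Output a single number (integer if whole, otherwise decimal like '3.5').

Step 1: insert 27 -> lo=[27] (size 1, max 27) hi=[] (size 0) -> median=27
Step 2: insert 19 -> lo=[19] (size 1, max 19) hi=[27] (size 1, min 27) -> median=23

Answer: 23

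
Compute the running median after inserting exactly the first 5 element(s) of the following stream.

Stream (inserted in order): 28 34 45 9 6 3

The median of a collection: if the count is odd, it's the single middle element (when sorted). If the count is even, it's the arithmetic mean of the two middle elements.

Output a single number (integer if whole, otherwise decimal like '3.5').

Answer: 28

Derivation:
Step 1: insert 28 -> lo=[28] (size 1, max 28) hi=[] (size 0) -> median=28
Step 2: insert 34 -> lo=[28] (size 1, max 28) hi=[34] (size 1, min 34) -> median=31
Step 3: insert 45 -> lo=[28, 34] (size 2, max 34) hi=[45] (size 1, min 45) -> median=34
Step 4: insert 9 -> lo=[9, 28] (size 2, max 28) hi=[34, 45] (size 2, min 34) -> median=31
Step 5: insert 6 -> lo=[6, 9, 28] (size 3, max 28) hi=[34, 45] (size 2, min 34) -> median=28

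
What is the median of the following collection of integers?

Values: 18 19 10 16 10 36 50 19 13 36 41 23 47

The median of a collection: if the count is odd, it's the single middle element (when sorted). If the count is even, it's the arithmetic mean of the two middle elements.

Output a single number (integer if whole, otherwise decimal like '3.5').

Answer: 19

Derivation:
Step 1: insert 18 -> lo=[18] (size 1, max 18) hi=[] (size 0) -> median=18
Step 2: insert 19 -> lo=[18] (size 1, max 18) hi=[19] (size 1, min 19) -> median=18.5
Step 3: insert 10 -> lo=[10, 18] (size 2, max 18) hi=[19] (size 1, min 19) -> median=18
Step 4: insert 16 -> lo=[10, 16] (size 2, max 16) hi=[18, 19] (size 2, min 18) -> median=17
Step 5: insert 10 -> lo=[10, 10, 16] (size 3, max 16) hi=[18, 19] (size 2, min 18) -> median=16
Step 6: insert 36 -> lo=[10, 10, 16] (size 3, max 16) hi=[18, 19, 36] (size 3, min 18) -> median=17
Step 7: insert 50 -> lo=[10, 10, 16, 18] (size 4, max 18) hi=[19, 36, 50] (size 3, min 19) -> median=18
Step 8: insert 19 -> lo=[10, 10, 16, 18] (size 4, max 18) hi=[19, 19, 36, 50] (size 4, min 19) -> median=18.5
Step 9: insert 13 -> lo=[10, 10, 13, 16, 18] (size 5, max 18) hi=[19, 19, 36, 50] (size 4, min 19) -> median=18
Step 10: insert 36 -> lo=[10, 10, 13, 16, 18] (size 5, max 18) hi=[19, 19, 36, 36, 50] (size 5, min 19) -> median=18.5
Step 11: insert 41 -> lo=[10, 10, 13, 16, 18, 19] (size 6, max 19) hi=[19, 36, 36, 41, 50] (size 5, min 19) -> median=19
Step 12: insert 23 -> lo=[10, 10, 13, 16, 18, 19] (size 6, max 19) hi=[19, 23, 36, 36, 41, 50] (size 6, min 19) -> median=19
Step 13: insert 47 -> lo=[10, 10, 13, 16, 18, 19, 19] (size 7, max 19) hi=[23, 36, 36, 41, 47, 50] (size 6, min 23) -> median=19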